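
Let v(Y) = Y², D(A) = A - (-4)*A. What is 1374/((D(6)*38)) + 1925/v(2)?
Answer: 183333/380 ≈ 482.46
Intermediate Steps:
D(A) = 5*A (D(A) = A + 4*A = 5*A)
1374/((D(6)*38)) + 1925/v(2) = 1374/(((5*6)*38)) + 1925/(2²) = 1374/((30*38)) + 1925/4 = 1374/1140 + 1925*(¼) = 1374*(1/1140) + 1925/4 = 229/190 + 1925/4 = 183333/380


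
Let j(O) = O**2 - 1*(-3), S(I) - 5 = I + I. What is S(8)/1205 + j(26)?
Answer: 818216/1205 ≈ 679.02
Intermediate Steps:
S(I) = 5 + 2*I (S(I) = 5 + (I + I) = 5 + 2*I)
j(O) = 3 + O**2 (j(O) = O**2 + 3 = 3 + O**2)
S(8)/1205 + j(26) = (5 + 2*8)/1205 + (3 + 26**2) = (5 + 16)*(1/1205) + (3 + 676) = 21*(1/1205) + 679 = 21/1205 + 679 = 818216/1205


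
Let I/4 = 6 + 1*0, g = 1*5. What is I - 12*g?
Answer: -36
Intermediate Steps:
g = 5
I = 24 (I = 4*(6 + 1*0) = 4*(6 + 0) = 4*6 = 24)
I - 12*g = 24 - 12*5 = 24 - 60 = -36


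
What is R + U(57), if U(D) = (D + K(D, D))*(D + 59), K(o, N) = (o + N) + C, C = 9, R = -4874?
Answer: 16006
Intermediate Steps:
K(o, N) = 9 + N + o (K(o, N) = (o + N) + 9 = (N + o) + 9 = 9 + N + o)
U(D) = (9 + 3*D)*(59 + D) (U(D) = (D + (9 + D + D))*(D + 59) = (D + (9 + 2*D))*(59 + D) = (9 + 3*D)*(59 + D))
R + U(57) = -4874 + (531 + 3*57² + 186*57) = -4874 + (531 + 3*3249 + 10602) = -4874 + (531 + 9747 + 10602) = -4874 + 20880 = 16006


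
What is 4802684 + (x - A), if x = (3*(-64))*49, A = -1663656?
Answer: 6456932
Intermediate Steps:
x = -9408 (x = -192*49 = -9408)
4802684 + (x - A) = 4802684 + (-9408 - 1*(-1663656)) = 4802684 + (-9408 + 1663656) = 4802684 + 1654248 = 6456932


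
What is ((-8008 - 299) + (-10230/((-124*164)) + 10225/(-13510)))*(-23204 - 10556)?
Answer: 15534565931420/55391 ≈ 2.8045e+8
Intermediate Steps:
((-8008 - 299) + (-10230/((-124*164)) + 10225/(-13510)))*(-23204 - 10556) = (-8307 + (-10230/(-20336) + 10225*(-1/13510)))*(-33760) = (-8307 + (-10230*(-1/20336) - 2045/2702))*(-33760) = (-8307 + (165/328 - 2045/2702))*(-33760) = (-8307 - 112465/443128)*(-33760) = -3681176761/443128*(-33760) = 15534565931420/55391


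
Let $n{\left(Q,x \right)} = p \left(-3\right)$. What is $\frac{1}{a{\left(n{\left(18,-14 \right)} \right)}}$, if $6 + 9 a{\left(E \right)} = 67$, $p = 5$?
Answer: $\frac{9}{61} \approx 0.14754$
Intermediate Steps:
$n{\left(Q,x \right)} = -15$ ($n{\left(Q,x \right)} = 5 \left(-3\right) = -15$)
$a{\left(E \right)} = \frac{61}{9}$ ($a{\left(E \right)} = - \frac{2}{3} + \frac{1}{9} \cdot 67 = - \frac{2}{3} + \frac{67}{9} = \frac{61}{9}$)
$\frac{1}{a{\left(n{\left(18,-14 \right)} \right)}} = \frac{1}{\frac{61}{9}} = \frac{9}{61}$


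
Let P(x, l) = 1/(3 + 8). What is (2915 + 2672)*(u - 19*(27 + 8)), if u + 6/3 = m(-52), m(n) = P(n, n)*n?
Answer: -41282343/11 ≈ -3.7529e+6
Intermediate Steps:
P(x, l) = 1/11
m(n) = n/11
u = -74/11 (u = -2 + (1/11)*(-52) = -2 - 52/11 = -74/11 ≈ -6.7273)
(2915 + 2672)*(u - 19*(27 + 8)) = (2915 + 2672)*(-74/11 - 19*(27 + 8)) = 5587*(-74/11 - 19*35) = 5587*(-74/11 - 665) = 5587*(-7389/11) = -41282343/11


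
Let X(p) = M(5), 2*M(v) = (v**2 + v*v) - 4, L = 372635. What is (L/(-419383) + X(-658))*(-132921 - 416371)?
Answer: -5093680292808/419383 ≈ -1.2146e+7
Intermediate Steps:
M(v) = -2 + v**2 (M(v) = ((v**2 + v*v) - 4)/2 = ((v**2 + v**2) - 4)/2 = (2*v**2 - 4)/2 = (-4 + 2*v**2)/2 = -2 + v**2)
X(p) = 23 (X(p) = -2 + 5**2 = -2 + 25 = 23)
(L/(-419383) + X(-658))*(-132921 - 416371) = (372635/(-419383) + 23)*(-132921 - 416371) = (372635*(-1/419383) + 23)*(-549292) = (-372635/419383 + 23)*(-549292) = (9273174/419383)*(-549292) = -5093680292808/419383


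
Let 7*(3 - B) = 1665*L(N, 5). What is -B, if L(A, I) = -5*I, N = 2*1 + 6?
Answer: -41646/7 ≈ -5949.4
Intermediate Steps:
N = 8 (N = 2 + 6 = 8)
B = 41646/7 (B = 3 - 1665*(-5*5)/7 = 3 - 1665*(-25)/7 = 3 - ⅐*(-41625) = 3 + 41625/7 = 41646/7 ≈ 5949.4)
-B = -1*41646/7 = -41646/7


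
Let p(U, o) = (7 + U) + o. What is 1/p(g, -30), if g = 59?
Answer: 1/36 ≈ 0.027778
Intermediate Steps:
p(U, o) = 7 + U + o
1/p(g, -30) = 1/(7 + 59 - 30) = 1/36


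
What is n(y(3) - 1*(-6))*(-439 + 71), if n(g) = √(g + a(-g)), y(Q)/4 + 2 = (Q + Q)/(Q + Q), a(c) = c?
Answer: 0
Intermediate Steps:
y(Q) = -4 (y(Q) = -8 + 4*((Q + Q)/(Q + Q)) = -8 + 4*((2*Q)/((2*Q))) = -8 + 4*((2*Q)*(1/(2*Q))) = -8 + 4*1 = -8 + 4 = -4)
n(g) = 0 (n(g) = √(g - g) = √0 = 0)
n(y(3) - 1*(-6))*(-439 + 71) = 0*(-439 + 71) = 0*(-368) = 0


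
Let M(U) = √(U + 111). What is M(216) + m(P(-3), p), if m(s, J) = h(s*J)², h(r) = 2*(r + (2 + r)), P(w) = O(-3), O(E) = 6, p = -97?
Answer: 5400976 + √327 ≈ 5.4010e+6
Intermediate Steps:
P(w) = 6
M(U) = √(111 + U)
h(r) = 4 + 4*r (h(r) = 2*(2 + 2*r) = 4 + 4*r)
m(s, J) = (4 + 4*J*s)² (m(s, J) = (4 + 4*(s*J))² = (4 + 4*(J*s))² = (4 + 4*J*s)²)
M(216) + m(P(-3), p) = √(111 + 216) + 16*(1 - 97*6)² = √327 + 16*(1 - 582)² = √327 + 16*(-581)² = √327 + 16*337561 = √327 + 5400976 = 5400976 + √327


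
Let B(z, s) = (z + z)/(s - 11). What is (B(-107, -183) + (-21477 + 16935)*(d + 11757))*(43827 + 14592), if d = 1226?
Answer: -334155052154565/97 ≈ -3.4449e+12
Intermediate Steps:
B(z, s) = 2*z/(-11 + s) (B(z, s) = (2*z)/(-11 + s) = 2*z/(-11 + s))
(B(-107, -183) + (-21477 + 16935)*(d + 11757))*(43827 + 14592) = (2*(-107)/(-11 - 183) + (-21477 + 16935)*(1226 + 11757))*(43827 + 14592) = (2*(-107)/(-194) - 4542*12983)*58419 = (2*(-107)*(-1/194) - 58968786)*58419 = (107/97 - 58968786)*58419 = -5719972135/97*58419 = -334155052154565/97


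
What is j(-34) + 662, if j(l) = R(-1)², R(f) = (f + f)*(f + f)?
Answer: 678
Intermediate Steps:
R(f) = 4*f² (R(f) = (2*f)*(2*f) = 4*f²)
j(l) = 16 (j(l) = (4*(-1)²)² = (4*1)² = 4² = 16)
j(-34) + 662 = 16 + 662 = 678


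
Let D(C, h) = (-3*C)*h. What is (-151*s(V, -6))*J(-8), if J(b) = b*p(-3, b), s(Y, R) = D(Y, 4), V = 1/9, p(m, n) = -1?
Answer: 4832/3 ≈ 1610.7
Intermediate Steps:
D(C, h) = -3*C*h
V = 1/9 ≈ 0.11111
s(Y, R) = -12*Y (s(Y, R) = -3*Y*4 = -12*Y)
J(b) = -b (J(b) = b*(-1) = -b)
(-151*s(V, -6))*J(-8) = (-(-1812)/9)*(-1*(-8)) = -151*(-4/3)*8 = (604/3)*8 = 4832/3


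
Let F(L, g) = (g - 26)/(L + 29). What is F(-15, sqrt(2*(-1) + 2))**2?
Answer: 169/49 ≈ 3.4490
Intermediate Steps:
F(L, g) = (-26 + g)/(29 + L)
F(-15, sqrt(2*(-1) + 2))**2 = ((-26 + sqrt(2*(-1) + 2))/(29 - 15))**2 = ((-26 + sqrt(-2 + 2))/14)**2 = ((-26 + sqrt(0))/14)**2 = ((-26 + 0)/14)**2 = ((1/14)*(-26))**2 = (-13/7)**2 = 169/49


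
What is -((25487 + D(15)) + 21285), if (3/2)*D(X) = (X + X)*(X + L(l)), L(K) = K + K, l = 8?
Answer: -47392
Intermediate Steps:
L(K) = 2*K
D(X) = 4*X*(16 + X)/3 (D(X) = 2*((X + X)*(X + 2*8))/3 = 2*((2*X)*(X + 16))/3 = 2*((2*X)*(16 + X))/3 = 2*(2*X*(16 + X))/3 = 4*X*(16 + X)/3)
-((25487 + D(15)) + 21285) = -((25487 + (4/3)*15*(16 + 15)) + 21285) = -((25487 + (4/3)*15*31) + 21285) = -((25487 + 620) + 21285) = -(26107 + 21285) = -1*47392 = -47392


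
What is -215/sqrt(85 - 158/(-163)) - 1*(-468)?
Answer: 468 - 215*sqrt(28199)/1557 ≈ 444.81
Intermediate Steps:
-215/sqrt(85 - 158/(-163)) - 1*(-468) = -215/sqrt(85 - 158*(-1/163)) + 468 = -215/sqrt(85 + 158/163) + 468 = -215*sqrt(28199)/1557 + 468 = 468 - 215*sqrt(28199)/1557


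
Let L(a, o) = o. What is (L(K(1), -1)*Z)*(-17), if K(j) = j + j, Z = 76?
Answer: 1292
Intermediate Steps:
K(j) = 2*j
(L(K(1), -1)*Z)*(-17) = -1*76*(-17) = -76*(-17) = 1292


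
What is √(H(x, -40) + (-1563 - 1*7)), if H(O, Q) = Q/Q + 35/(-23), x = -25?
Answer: I*√830806/23 ≈ 39.63*I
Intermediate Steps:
H(O, Q) = -12/23 (H(O, Q) = 1 + 35*(-1/23) = 1 - 35/23 = -12/23)
√(H(x, -40) + (-1563 - 1*7)) = √(-12/23 + (-1563 - 1*7)) = √(-12/23 + (-1563 - 7)) = √(-12/23 - 1570) = √(-36122/23) = I*√830806/23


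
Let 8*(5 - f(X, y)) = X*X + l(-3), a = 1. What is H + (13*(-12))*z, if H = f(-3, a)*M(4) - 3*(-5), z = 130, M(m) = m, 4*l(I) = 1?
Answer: -161997/8 ≈ -20250.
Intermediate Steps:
l(I) = ¼ (l(I) = (¼)*1 = ¼)
f(X, y) = 159/32 - X²/8 (f(X, y) = 5 - (X*X + ¼)/8 = 5 - (X² + ¼)/8 = 5 - (¼ + X²)/8 = 5 + (-1/32 - X²/8) = 159/32 - X²/8)
H = 243/8 (H = (159/32 - ⅛*(-3)²)*4 - 3*(-5) = (159/32 - ⅛*9)*4 + 15 = (159/32 - 9/8)*4 + 15 = (123/32)*4 + 15 = 123/8 + 15 = 243/8 ≈ 30.375)
H + (13*(-12))*z = 243/8 + (13*(-12))*130 = 243/8 - 156*130 = 243/8 - 20280 = -161997/8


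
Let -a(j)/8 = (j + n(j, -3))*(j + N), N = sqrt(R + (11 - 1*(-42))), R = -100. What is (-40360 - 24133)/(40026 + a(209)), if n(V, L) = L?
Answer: 9816028079/46395330162 - 26571116*I*sqrt(47)/23197665081 ≈ 0.21157 - 0.0078526*I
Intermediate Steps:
N = I*sqrt(47) (N = sqrt(-100 + (11 - 1*(-42))) = sqrt(-100 + (11 + 42)) = sqrt(-100 + 53) = sqrt(-47) = I*sqrt(47) ≈ 6.8557*I)
a(j) = -8*(-3 + j)*(j + I*sqrt(47)) (a(j) = -8*(j - 3)*(j + I*sqrt(47)) = -8*(-3 + j)*(j + I*sqrt(47)))
(-40360 - 24133)/(40026 + a(209)) = (-40360 - 24133)/(40026 + (-8*209**2 + 24*209 + 24*I*sqrt(47) - 8*I*209*sqrt(47))) = -64493/(40026 + (-8*43681 + 5016 + 24*I*sqrt(47) - 1672*I*sqrt(47))) = -64493/(40026 + (-349448 + 5016 + 24*I*sqrt(47) - 1672*I*sqrt(47))) = -64493/(40026 + (-344432 - 1648*I*sqrt(47))) = -64493/(-304406 - 1648*I*sqrt(47))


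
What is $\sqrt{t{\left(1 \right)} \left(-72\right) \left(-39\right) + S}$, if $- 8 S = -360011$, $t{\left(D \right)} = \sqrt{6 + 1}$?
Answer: $\frac{\sqrt{720022 + 44928 \sqrt{7}}}{4} \approx 228.98$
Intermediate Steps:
$t{\left(D \right)} = \sqrt{7}$
$S = \frac{360011}{8}$ ($S = \left(- \frac{1}{8}\right) \left(-360011\right) = \frac{360011}{8} \approx 45001.0$)
$\sqrt{t{\left(1 \right)} \left(-72\right) \left(-39\right) + S} = \sqrt{\sqrt{7} \left(-72\right) \left(-39\right) + \frac{360011}{8}} = \sqrt{- 72 \sqrt{7} \left(-39\right) + \frac{360011}{8}} = \sqrt{2808 \sqrt{7} + \frac{360011}{8}} = \sqrt{\frac{360011}{8} + 2808 \sqrt{7}}$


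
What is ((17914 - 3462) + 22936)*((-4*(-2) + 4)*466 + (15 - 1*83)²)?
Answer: 381955808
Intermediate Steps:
((17914 - 3462) + 22936)*((-4*(-2) + 4)*466 + (15 - 1*83)²) = (14452 + 22936)*((8 + 4)*466 + (15 - 83)²) = 37388*(12*466 + (-68)²) = 37388*(5592 + 4624) = 37388*10216 = 381955808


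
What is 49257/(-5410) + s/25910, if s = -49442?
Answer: -154373009/14017310 ≈ -11.013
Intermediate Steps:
49257/(-5410) + s/25910 = 49257/(-5410) - 49442/25910 = 49257*(-1/5410) - 49442*1/25910 = -49257/5410 - 24721/12955 = -154373009/14017310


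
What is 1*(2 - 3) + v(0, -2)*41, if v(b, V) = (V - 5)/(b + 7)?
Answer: -42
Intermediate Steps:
v(b, V) = (-5 + V)/(7 + b)
1*(2 - 3) + v(0, -2)*41 = 1*(2 - 3) + ((-5 - 2)/(7 + 0))*41 = 1*(-1) + (-7/7)*41 = -1 + ((1/7)*(-7))*41 = -1 - 1*41 = -1 - 41 = -42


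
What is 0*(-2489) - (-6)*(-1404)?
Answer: -8424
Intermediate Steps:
0*(-2489) - (-6)*(-1404) = 0 - 1*8424 = 0 - 8424 = -8424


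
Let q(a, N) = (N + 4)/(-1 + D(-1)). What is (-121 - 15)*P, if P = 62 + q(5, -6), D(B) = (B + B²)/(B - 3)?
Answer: -8704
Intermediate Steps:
D(B) = (B + B²)/(-3 + B)
q(a, N) = -4 - N (q(a, N) = (N + 4)/(-1 - (1 - 1)/(-3 - 1)) = (4 + N)/(-1 - 1*0/(-4)) = (4 + N)/(-1 - 1*(-¼)*0) = (4 + N)/(-1 + 0) = (4 + N)/(-1) = (4 + N)*(-1) = -4 - N)
P = 64 (P = 62 + (-4 - 1*(-6)) = 62 + (-4 + 6) = 62 + 2 = 64)
(-121 - 15)*P = (-121 - 15)*64 = -136*64 = -8704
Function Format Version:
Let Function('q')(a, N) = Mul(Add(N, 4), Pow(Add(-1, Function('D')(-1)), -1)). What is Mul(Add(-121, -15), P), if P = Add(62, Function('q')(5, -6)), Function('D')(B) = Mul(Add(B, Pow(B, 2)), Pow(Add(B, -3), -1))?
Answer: -8704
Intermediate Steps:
Function('D')(B) = Mul(Pow(Add(-3, B), -1), Add(B, Pow(B, 2))) (Function('D')(B) = Mul(Add(B, Pow(B, 2)), Pow(Add(-3, B), -1)) = Mul(Pow(Add(-3, B), -1), Add(B, Pow(B, 2))))
Function('q')(a, N) = Add(-4, Mul(-1, N)) (Function('q')(a, N) = Mul(Add(N, 4), Pow(Add(-1, Mul(-1, Pow(Add(-3, -1), -1), Add(1, -1))), -1)) = Mul(Add(4, N), Pow(Add(-1, Mul(-1, Pow(-4, -1), 0)), -1)) = Mul(Add(4, N), Pow(Add(-1, Mul(-1, Rational(-1, 4), 0)), -1)) = Mul(Add(4, N), Pow(Add(-1, 0), -1)) = Mul(Add(4, N), Pow(-1, -1)) = Mul(Add(4, N), -1) = Add(-4, Mul(-1, N)))
P = 64 (P = Add(62, Add(-4, Mul(-1, -6))) = Add(62, Add(-4, 6)) = Add(62, 2) = 64)
Mul(Add(-121, -15), P) = Mul(Add(-121, -15), 64) = Mul(-136, 64) = -8704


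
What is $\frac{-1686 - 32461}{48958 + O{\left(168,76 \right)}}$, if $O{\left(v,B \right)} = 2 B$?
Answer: $- \frac{34147}{49110} \approx -0.69532$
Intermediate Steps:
$\frac{-1686 - 32461}{48958 + O{\left(168,76 \right)}} = \frac{-1686 - 32461}{48958 + 2 \cdot 76} = - \frac{34147}{48958 + 152} = - \frac{34147}{49110}$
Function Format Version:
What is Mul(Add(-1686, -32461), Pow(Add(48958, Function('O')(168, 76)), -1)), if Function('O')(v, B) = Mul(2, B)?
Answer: Rational(-34147, 49110) ≈ -0.69532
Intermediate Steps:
Mul(Add(-1686, -32461), Pow(Add(48958, Function('O')(168, 76)), -1)) = Mul(Add(-1686, -32461), Pow(Add(48958, Mul(2, 76)), -1)) = Mul(-34147, Pow(Add(48958, 152), -1)) = Mul(-34147, Pow(49110, -1)) = Mul(-34147, Rational(1, 49110)) = Rational(-34147, 49110)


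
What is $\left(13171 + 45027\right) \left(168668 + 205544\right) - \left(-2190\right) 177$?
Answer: $21778777606$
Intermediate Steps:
$\left(13171 + 45027\right) \left(168668 + 205544\right) - \left(-2190\right) 177 = 58198 \cdot 374212 - -387630 = 21778389976 + 387630 = 21778777606$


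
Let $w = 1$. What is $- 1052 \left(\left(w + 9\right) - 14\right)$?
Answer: $4208$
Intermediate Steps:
$- 1052 \left(\left(w + 9\right) - 14\right) = - 1052 \left(\left(1 + 9\right) - 14\right) = - 1052 \left(10 - 14\right) = \left(-1052\right) \left(-4\right) = 4208$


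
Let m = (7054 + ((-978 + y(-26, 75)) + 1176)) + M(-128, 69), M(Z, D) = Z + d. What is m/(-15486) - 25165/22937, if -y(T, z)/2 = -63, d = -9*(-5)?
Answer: -557030605/355202382 ≈ -1.5682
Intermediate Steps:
d = 45
y(T, z) = 126 (y(T, z) = -2*(-63) = 126)
M(Z, D) = 45 + Z (M(Z, D) = Z + 45 = 45 + Z)
m = 7295 (m = (7054 + ((-978 + 126) + 1176)) + (45 - 128) = (7054 + (-852 + 1176)) - 83 = (7054 + 324) - 83 = 7378 - 83 = 7295)
m/(-15486) - 25165/22937 = 7295/(-15486) - 25165/22937 = 7295*(-1/15486) - 25165*1/22937 = -7295/15486 - 25165/22937 = -557030605/355202382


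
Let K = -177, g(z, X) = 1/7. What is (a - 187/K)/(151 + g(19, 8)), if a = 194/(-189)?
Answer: 335/1685394 ≈ 0.00019877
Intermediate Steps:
g(z, X) = 1/7
a = -194/189 (a = 194*(-1/189) = -194/189 ≈ -1.0265)
(a - 187/K)/(151 + g(19, 8)) = (-194/189 - 187/(-177))/(151 + 1/7) = (-194/189 - 187*(-1/177))/(1058/7) = (-194/189 + 187/177)*(7/1058) = (335/11151)*(7/1058) = 335/1685394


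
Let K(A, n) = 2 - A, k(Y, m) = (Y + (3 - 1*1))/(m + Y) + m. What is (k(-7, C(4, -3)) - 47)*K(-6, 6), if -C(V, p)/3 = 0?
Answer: -2592/7 ≈ -370.29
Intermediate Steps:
C(V, p) = 0 (C(V, p) = -3*0 = 0)
k(Y, m) = m + (2 + Y)/(Y + m) (k(Y, m) = (Y + (3 - 1))/(Y + m) + m = (Y + 2)/(Y + m) + m = (2 + Y)/(Y + m) + m = m + (2 + Y)/(Y + m))
(k(-7, C(4, -3)) - 47)*K(-6, 6) = ((2 - 7 + 0² - 7*0)/(-7 + 0) - 47)*(2 - 1*(-6)) = ((2 - 7 + 0 + 0)/(-7) - 47)*(2 + 6) = (-⅐*(-5) - 47)*8 = (5/7 - 47)*8 = -324/7*8 = -2592/7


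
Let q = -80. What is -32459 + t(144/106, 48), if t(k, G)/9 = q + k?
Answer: -1757839/53 ≈ -33167.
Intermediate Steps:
t(k, G) = -720 + 9*k (t(k, G) = 9*(-80 + k) = -720 + 9*k)
-32459 + t(144/106, 48) = -32459 + (-720 + 9*(144/106)) = -32459 + (-720 + 9*(144*(1/106))) = -32459 + (-720 + 9*(72/53)) = -32459 + (-720 + 648/53) = -32459 - 37512/53 = -1757839/53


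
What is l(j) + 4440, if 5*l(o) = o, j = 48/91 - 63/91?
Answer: 404037/91 ≈ 4440.0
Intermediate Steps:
j = -15/91 (j = 48*(1/91) - 63*1/91 = 48/91 - 9/13 = -15/91 ≈ -0.16484)
l(o) = o/5
l(j) + 4440 = (⅕)*(-15/91) + 4440 = -3/91 + 4440 = 404037/91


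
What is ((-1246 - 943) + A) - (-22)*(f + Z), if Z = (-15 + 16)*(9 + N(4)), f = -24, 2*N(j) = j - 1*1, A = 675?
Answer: -1811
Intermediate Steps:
N(j) = -½ + j/2 (N(j) = (j - 1*1)/2 = (j - 1)/2 = (-1 + j)/2 = -½ + j/2)
Z = 21/2 (Z = (-15 + 16)*(9 + (-½ + (½)*4)) = 1*(9 + (-½ + 2)) = 1*(9 + 3/2) = 1*(21/2) = 21/2 ≈ 10.500)
((-1246 - 943) + A) - (-22)*(f + Z) = ((-1246 - 943) + 675) - (-22)*(-24 + 21/2) = (-2189 + 675) - (-22)*(-27)/2 = -1514 - 1*297 = -1514 - 297 = -1811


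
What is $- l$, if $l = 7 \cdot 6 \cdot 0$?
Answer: $0$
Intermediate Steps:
$l = 0$ ($l = 42 \cdot 0 = 0$)
$- l = \left(-1\right) 0 = 0$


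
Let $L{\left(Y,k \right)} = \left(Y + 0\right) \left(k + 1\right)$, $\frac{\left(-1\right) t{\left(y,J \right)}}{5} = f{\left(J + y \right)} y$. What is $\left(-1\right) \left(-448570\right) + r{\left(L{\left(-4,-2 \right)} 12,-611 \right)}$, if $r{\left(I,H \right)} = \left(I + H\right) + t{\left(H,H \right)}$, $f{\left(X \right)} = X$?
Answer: $-3285203$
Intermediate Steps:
$t{\left(y,J \right)} = - 5 y \left(J + y\right)$ ($t{\left(y,J \right)} = - 5 \left(J + y\right) y = - 5 y \left(J + y\right)$)
$L{\left(Y,k \right)} = Y \left(1 + k\right)$
$r{\left(I,H \right)} = H + I - 10 H^{2}$ ($r{\left(I,H \right)} = \left(I + H\right) - 5 H \left(H + H\right) = \left(H + I\right) - 5 H 2 H = \left(H + I\right) - 10 H^{2} = H + I - 10 H^{2}$)
$\left(-1\right) \left(-448570\right) + r{\left(L{\left(-4,-2 \right)} 12,-611 \right)} = \left(-1\right) \left(-448570\right) - \left(611 + 3733210 - - 4 \left(1 - 2\right) 12\right) = 448570 - \left(3733821 - \left(-4\right) \left(-1\right) 12\right) = 448570 - 3733773 = -3285203$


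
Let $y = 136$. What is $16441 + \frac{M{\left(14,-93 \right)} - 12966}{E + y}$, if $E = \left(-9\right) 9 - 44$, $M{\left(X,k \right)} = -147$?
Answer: $\frac{167738}{11} \approx 15249.0$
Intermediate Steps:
$E = -125$ ($E = -81 - 44 = -125$)
$16441 + \frac{M{\left(14,-93 \right)} - 12966}{E + y} = 16441 + \frac{-147 - 12966}{-125 + 136} = 16441 - \frac{13113}{11} = \frac{167738}{11}$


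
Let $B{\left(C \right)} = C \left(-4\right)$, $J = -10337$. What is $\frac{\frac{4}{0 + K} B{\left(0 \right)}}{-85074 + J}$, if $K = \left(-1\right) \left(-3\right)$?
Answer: $0$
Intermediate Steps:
$K = 3$
$B{\left(C \right)} = - 4 C$
$\frac{\frac{4}{0 + K} B{\left(0 \right)}}{-85074 + J} = \frac{\frac{4}{0 + 3} \left(\left(-4\right) 0\right)}{-85074 - 10337} = \frac{\frac{4}{3} \cdot 0}{-95411} = - \frac{4 \cdot \frac{1}{3} \cdot 0}{95411} = - \frac{\frac{4}{3} \cdot 0}{95411} = \left(- \frac{1}{95411}\right) 0 = 0$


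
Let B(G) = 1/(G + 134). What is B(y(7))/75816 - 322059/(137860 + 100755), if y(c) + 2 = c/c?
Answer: -249806977349/185083156440 ≈ -1.3497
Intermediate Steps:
y(c) = -1 (y(c) = -2 + c/c = -2 + 1 = -1)
B(G) = 1/(134 + G)
B(y(7))/75816 - 322059/(137860 + 100755) = 1/((134 - 1)*75816) - 322059/(137860 + 100755) = (1/75816)/133 - 322059/238615 = (1/133)*(1/75816) - 322059*1/238615 = 1/10083528 - 322059/238615 = -249806977349/185083156440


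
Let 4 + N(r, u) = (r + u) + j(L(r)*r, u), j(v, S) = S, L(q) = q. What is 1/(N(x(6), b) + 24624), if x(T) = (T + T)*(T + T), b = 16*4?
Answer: 1/24892 ≈ 4.0174e-5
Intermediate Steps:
b = 64
x(T) = 4*T² (x(T) = (2*T)*(2*T) = 4*T²)
N(r, u) = -4 + r + 2*u (N(r, u) = -4 + ((r + u) + u) = -4 + (r + 2*u) = -4 + r + 2*u)
1/(N(x(6), b) + 24624) = 1/((-4 + 4*6² + 2*64) + 24624) = 1/((-4 + 4*36 + 128) + 24624) = 1/((-4 + 144 + 128) + 24624) = 1/(268 + 24624) = 1/24892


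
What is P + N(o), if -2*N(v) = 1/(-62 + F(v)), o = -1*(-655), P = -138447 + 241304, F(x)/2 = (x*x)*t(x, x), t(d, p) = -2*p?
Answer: 231231908741269/2248091124 ≈ 1.0286e+5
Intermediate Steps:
F(x) = -4*x**3 (F(x) = 2*((x*x)*(-2*x)) = 2*(x**2*(-2*x)) = 2*(-2*x**3) = -4*x**3)
P = 102857
o = 655
N(v) = -1/(2*(-62 - 4*v**3))
P + N(o) = 102857 + 1/(4*(31 + 2*655**3)) = 102857 + 1/(4*(31 + 2*281011375)) = 102857 + 1/(4*(31 + 562022750)) = 102857 + (1/4)/562022781 = 102857 + (1/4)*(1/562022781) = 102857 + 1/2248091124 = 231231908741269/2248091124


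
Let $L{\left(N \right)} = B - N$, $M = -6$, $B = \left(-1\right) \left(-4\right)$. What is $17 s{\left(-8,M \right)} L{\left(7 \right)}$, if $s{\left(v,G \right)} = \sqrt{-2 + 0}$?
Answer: $- 51 i \sqrt{2} \approx - 72.125 i$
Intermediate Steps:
$B = 4$
$s{\left(v,G \right)} = i \sqrt{2}$ ($s{\left(v,G \right)} = \sqrt{-2} = i \sqrt{2}$)
$L{\left(N \right)} = 4 - N$
$17 s{\left(-8,M \right)} L{\left(7 \right)} = 17 i \sqrt{2} \left(4 - 7\right) = 17 i \sqrt{2} \left(-3\right) = - 51 i \sqrt{2}$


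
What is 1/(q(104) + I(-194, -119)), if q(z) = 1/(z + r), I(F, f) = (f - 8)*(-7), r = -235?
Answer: 131/116458 ≈ 0.0011249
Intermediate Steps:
I(F, f) = 56 - 7*f (I(F, f) = (-8 + f)*(-7) = 56 - 7*f)
q(z) = 1/(-235 + z) (q(z) = 1/(z - 235) = 1/(-235 + z))
1/(q(104) + I(-194, -119)) = 1/(1/(-235 + 104) + (56 - 7*(-119))) = 1/(1/(-131) + (56 + 833)) = 1/(-1/131 + 889) = 1/(116458/131) = 131/116458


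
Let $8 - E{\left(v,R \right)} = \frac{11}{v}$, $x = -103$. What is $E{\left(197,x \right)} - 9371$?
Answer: $- \frac{1844522}{197} \approx -9363.1$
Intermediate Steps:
$E{\left(v,R \right)} = 8 - \frac{11}{v}$
$E{\left(197,x \right)} - 9371 = \left(8 - \frac{11}{197}\right) - 9371 = \frac{1565}{197} - 9371 = - \frac{1844522}{197}$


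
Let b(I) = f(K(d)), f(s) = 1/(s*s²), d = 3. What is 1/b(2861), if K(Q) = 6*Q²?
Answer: 157464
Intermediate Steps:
f(s) = s⁻³ (f(s) = 1/(s³) = s⁻³)
b(I) = 1/157464 (b(I) = (6*3²)⁻³ = (6*9)⁻³ = 54⁻³ = 1/157464)
1/b(2861) = 1/(1/157464) = 157464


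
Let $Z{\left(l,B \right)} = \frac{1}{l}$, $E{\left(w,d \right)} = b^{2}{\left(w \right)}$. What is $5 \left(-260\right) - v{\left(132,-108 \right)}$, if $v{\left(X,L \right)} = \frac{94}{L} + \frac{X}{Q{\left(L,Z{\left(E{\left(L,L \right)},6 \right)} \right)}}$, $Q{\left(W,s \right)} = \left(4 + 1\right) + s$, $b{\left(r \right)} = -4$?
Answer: $- \frac{71561}{54} \approx -1325.2$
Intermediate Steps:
$E{\left(w,d \right)} = 16$ ($E{\left(w,d \right)} = \left(-4\right)^{2} = 16$)
$Q{\left(W,s \right)} = 5 + s$
$v{\left(X,L \right)} = \frac{94}{L} + \frac{16 X}{81}$ ($v{\left(X,L \right)} = \frac{94}{L} + \frac{X}{5 + \frac{1}{16}} = \frac{94}{L} + \frac{X}{\frac{81}{16}} = \frac{94}{L} + X \frac{16}{81} = \frac{94}{L} + \frac{16 X}{81}$)
$5 \left(-260\right) - v{\left(132,-108 \right)} = 5 \left(-260\right) - \left(\frac{94}{-108} + \frac{16}{81} \cdot 132\right) = -1300 - \left(94 \left(- \frac{1}{108}\right) + \frac{704}{27}\right) = -1300 - \left(- \frac{47}{54} + \frac{704}{27}\right) = -1300 - \frac{1361}{54} = - \frac{71561}{54}$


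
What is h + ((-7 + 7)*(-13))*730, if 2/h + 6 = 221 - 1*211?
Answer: ½ ≈ 0.50000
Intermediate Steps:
h = ½ (h = 2/(-6 + (221 - 1*211)) = 2/(-6 + (221 - 211)) = 2/(-6 + 10) = 2/4 = 2*(¼) = ½ ≈ 0.50000)
h + ((-7 + 7)*(-13))*730 = ½ + ((-7 + 7)*(-13))*730 = ½ + (0*(-13))*730 = ½ + 0*730 = ½ + 0 = ½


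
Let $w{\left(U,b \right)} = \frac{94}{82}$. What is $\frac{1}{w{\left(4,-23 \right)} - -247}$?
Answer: $\frac{41}{10174} \approx 0.0040299$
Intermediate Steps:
$w{\left(U,b \right)} = \frac{47}{41}$ ($w{\left(U,b \right)} = 94 \cdot \frac{1}{82} = \frac{47}{41}$)
$\frac{1}{w{\left(4,-23 \right)} - -247} = \frac{1}{\frac{47}{41} - -247} = \frac{1}{\frac{47}{41} + 247} = \frac{1}{\frac{10174}{41}} = \frac{41}{10174}$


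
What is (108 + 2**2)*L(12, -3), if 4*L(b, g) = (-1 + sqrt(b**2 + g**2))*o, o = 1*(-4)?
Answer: 112 - 336*sqrt(17) ≈ -1273.4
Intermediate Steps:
o = -4
L(b, g) = 1 - sqrt(b**2 + g**2) (L(b, g) = ((-1 + sqrt(b**2 + g**2))*(-4))/4 = (4 - 4*sqrt(b**2 + g**2))/4 = 1 - sqrt(b**2 + g**2))
(108 + 2**2)*L(12, -3) = (108 + 2**2)*(1 - sqrt(12**2 + (-3)**2)) = (108 + 4)*(1 - sqrt(144 + 9)) = 112*(1 - sqrt(153)) = 112*(1 - 3*sqrt(17)) = 112 - 336*sqrt(17)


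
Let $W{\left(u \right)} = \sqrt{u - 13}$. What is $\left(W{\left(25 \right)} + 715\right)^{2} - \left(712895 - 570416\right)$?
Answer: $368758 + 2860 \sqrt{3} \approx 3.7371 \cdot 10^{5}$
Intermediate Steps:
$W{\left(u \right)} = \sqrt{-13 + u}$
$\left(W{\left(25 \right)} + 715\right)^{2} - \left(712895 - 570416\right) = \left(\sqrt{-13 + 25} + 715\right)^{2} - \left(712895 - 570416\right) = \left(\sqrt{12} + 715\right)^{2} - 142479 = \left(2 \sqrt{3} + 715\right)^{2} - 142479 = \left(715 + 2 \sqrt{3}\right)^{2} - 142479 = -142479 + \left(715 + 2 \sqrt{3}\right)^{2}$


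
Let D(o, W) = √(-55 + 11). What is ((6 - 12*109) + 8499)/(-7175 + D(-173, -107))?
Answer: -17212825/17160223 - 4798*I*√11/17160223 ≈ -1.0031 - 0.00092733*I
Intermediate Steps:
D(o, W) = 2*I*√11 (D(o, W) = √(-44) = 2*I*√11)
((6 - 12*109) + 8499)/(-7175 + D(-173, -107)) = ((6 - 12*109) + 8499)/(-7175 + 2*I*√11) = ((6 - 1308) + 8499)/(-7175 + 2*I*√11) = (-1302 + 8499)/(-7175 + 2*I*√11) = 7197/(-7175 + 2*I*√11)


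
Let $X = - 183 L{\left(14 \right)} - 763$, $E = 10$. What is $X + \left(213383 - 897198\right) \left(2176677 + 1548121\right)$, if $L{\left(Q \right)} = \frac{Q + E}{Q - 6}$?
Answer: $-2547072745682$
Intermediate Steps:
$L{\left(Q \right)} = \frac{10 + Q}{-6 + Q}$ ($L{\left(Q \right)} = \frac{Q + 10}{Q - 6} = \frac{10 + Q}{-6 + Q}$)
$X = -1312$ ($X = - 183 \frac{10 + 14}{-6 + 14} - 763 = - 183 \cdot \frac{1}{8} \cdot 24 - 763 = \left(-183\right) 3 - 763 = -549 - 763 = -1312$)
$X + \left(213383 - 897198\right) \left(2176677 + 1548121\right) = -1312 + \left(213383 - 897198\right) \left(2176677 + 1548121\right) = -1312 - 2547072744370 = -2547072745682$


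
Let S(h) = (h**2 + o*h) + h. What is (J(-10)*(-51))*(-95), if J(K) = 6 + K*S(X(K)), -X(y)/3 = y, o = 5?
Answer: -52296930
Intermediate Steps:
X(y) = -3*y
S(h) = h**2 + 6*h (S(h) = (h**2 + 5*h) + h = h**2 + 6*h)
J(K) = 6 - 3*K**2*(6 - 3*K) (J(K) = 6 + K*((-3*K)*(6 - 3*K)) = 6 + K*(-3*K*(6 - 3*K)) = 6 - 3*K**2*(6 - 3*K))
(J(-10)*(-51))*(-95) = ((6 + 9*(-10)**2*(-2 - 10))*(-51))*(-95) = ((6 + 9*100*(-12))*(-51))*(-95) = ((6 - 10800)*(-51))*(-95) = -10794*(-51)*(-95) = 550494*(-95) = -52296930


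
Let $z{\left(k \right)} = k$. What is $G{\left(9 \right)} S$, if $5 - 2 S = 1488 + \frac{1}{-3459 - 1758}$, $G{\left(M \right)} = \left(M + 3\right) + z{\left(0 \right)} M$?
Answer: $- \frac{15473620}{1739} \approx -8898.0$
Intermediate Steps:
$G{\left(M \right)} = 3 + M$ ($G{\left(M \right)} = \left(M + 3\right) + 0 M = \left(3 + M\right) + 0 = 3 + M$)
$S = - \frac{3868405}{5217}$ ($S = \frac{5}{2} - \frac{1488 + \frac{1}{-3459 - 1758}}{2} = \frac{5}{2} - \frac{1488 + \frac{1}{-5217}}{2} = \frac{5}{2} - \frac{1488 - \frac{1}{5217}}{2} = \frac{5}{2} - \frac{7762895}{10434} = - \frac{3868405}{5217} \approx -741.5$)
$G{\left(9 \right)} S = \left(3 + 9\right) \left(- \frac{3868405}{5217}\right) = 12 \left(- \frac{3868405}{5217}\right) = - \frac{15473620}{1739}$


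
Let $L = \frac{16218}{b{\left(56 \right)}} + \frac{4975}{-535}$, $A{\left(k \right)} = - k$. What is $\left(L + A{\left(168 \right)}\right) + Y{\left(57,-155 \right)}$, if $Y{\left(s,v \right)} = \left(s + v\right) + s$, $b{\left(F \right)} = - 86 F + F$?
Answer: $- \frac{3321159}{14980} \approx -221.71$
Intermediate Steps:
$b{\left(F \right)} = - 85 F$
$L = - \frac{190339}{14980}$ ($L = \frac{16218}{\left(-85\right) 56} + \frac{4975}{-535} = \frac{16218}{-4760} + 4975 \left(- \frac{1}{535}\right) = 16218 \left(- \frac{1}{4760}\right) - \frac{995}{107} = - \frac{477}{140} - \frac{995}{107} = - \frac{190339}{14980} \approx -12.706$)
$Y{\left(s,v \right)} = v + 2 s$
$\left(L + A{\left(168 \right)}\right) + Y{\left(57,-155 \right)} = \left(- \frac{190339}{14980} - 168\right) + \left(-155 + 2 \cdot 57\right) = \left(- \frac{190339}{14980} - 168\right) + \left(-155 + 114\right) = - \frac{2706979}{14980} - 41 = - \frac{3321159}{14980}$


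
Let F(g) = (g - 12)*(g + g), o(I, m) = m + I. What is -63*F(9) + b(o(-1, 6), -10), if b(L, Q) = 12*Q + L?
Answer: 3287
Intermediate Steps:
o(I, m) = I + m
F(g) = 2*g*(-12 + g) (F(g) = (-12 + g)*(2*g) = 2*g*(-12 + g))
b(L, Q) = L + 12*Q
-63*F(9) + b(o(-1, 6), -10) = -126*9*(-12 + 9) + ((-1 + 6) + 12*(-10)) = -126*9*(-3) + (5 - 120) = -63*(-54) - 115 = 3402 - 115 = 3287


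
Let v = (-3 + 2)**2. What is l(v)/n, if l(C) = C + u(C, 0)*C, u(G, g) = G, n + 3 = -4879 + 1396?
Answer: -1/1743 ≈ -0.00057372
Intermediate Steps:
n = -3486 (n = -3 + (-4879 + 1396) = -3 - 3483 = -3486)
v = 1 (v = (-1)**2 = 1)
l(C) = C + C**2 (l(C) = C + C*C = C + C**2)
l(v)/n = (1*(1 + 1))/(-3486) = (1*2)*(-1/3486) = 2*(-1/3486) = -1/1743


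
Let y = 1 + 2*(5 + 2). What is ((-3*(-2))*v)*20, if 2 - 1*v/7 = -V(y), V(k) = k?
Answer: 14280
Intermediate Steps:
y = 15 (y = 1 + 2*7 = 1 + 14 = 15)
v = 119 (v = 14 - (-7)*15 = 14 - 7*(-15) = 14 + 105 = 119)
((-3*(-2))*v)*20 = (-3*(-2)*119)*20 = (6*119)*20 = 714*20 = 14280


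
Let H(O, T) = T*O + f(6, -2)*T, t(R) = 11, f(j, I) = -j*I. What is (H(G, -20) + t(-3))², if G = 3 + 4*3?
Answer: 279841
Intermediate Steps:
f(j, I) = -I*j
G = 15 (G = 3 + 12 = 15)
H(O, T) = 12*T + O*T (H(O, T) = T*O + (-1*(-2)*6)*T = O*T + 12*T = 12*T + O*T)
(H(G, -20) + t(-3))² = (-20*(12 + 15) + 11)² = (-20*27 + 11)² = (-540 + 11)² = (-529)² = 279841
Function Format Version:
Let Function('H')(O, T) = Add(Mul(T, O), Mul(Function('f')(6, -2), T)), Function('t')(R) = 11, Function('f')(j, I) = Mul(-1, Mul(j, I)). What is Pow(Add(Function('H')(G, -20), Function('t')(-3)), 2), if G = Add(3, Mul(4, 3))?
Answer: 279841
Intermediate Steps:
Function('f')(j, I) = Mul(-1, I, j) (Function('f')(j, I) = Mul(-1, Mul(I, j)) = Mul(-1, I, j))
G = 15 (G = Add(3, 12) = 15)
Function('H')(O, T) = Add(Mul(12, T), Mul(O, T)) (Function('H')(O, T) = Add(Mul(T, O), Mul(Mul(-1, -2, 6), T)) = Add(Mul(O, T), Mul(12, T)) = Add(Mul(12, T), Mul(O, T)))
Pow(Add(Function('H')(G, -20), Function('t')(-3)), 2) = Pow(Add(Mul(-20, Add(12, 15)), 11), 2) = Pow(Add(Mul(-20, 27), 11), 2) = Pow(Add(-540, 11), 2) = Pow(-529, 2) = 279841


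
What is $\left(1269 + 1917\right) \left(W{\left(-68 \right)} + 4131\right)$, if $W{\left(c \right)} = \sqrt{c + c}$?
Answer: $13161366 + 6372 i \sqrt{34} \approx 1.3161 \cdot 10^{7} + 37155.0 i$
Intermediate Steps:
$W{\left(c \right)} = \sqrt{2} \sqrt{c}$ ($W{\left(c \right)} = \sqrt{2 c} = \sqrt{2} \sqrt{c}$)
$\left(1269 + 1917\right) \left(W{\left(-68 \right)} + 4131\right) = \left(1269 + 1917\right) \left(\sqrt{2} \sqrt{-68} + 4131\right) = 3186 \left(\sqrt{2} \cdot 2 i \sqrt{17} + 4131\right) = 3186 \left(2 i \sqrt{34} + 4131\right) = 3186 \left(4131 + 2 i \sqrt{34}\right) = 13161366 + 6372 i \sqrt{34}$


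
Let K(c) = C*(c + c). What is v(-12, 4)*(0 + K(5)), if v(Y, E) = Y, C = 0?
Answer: 0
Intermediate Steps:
K(c) = 0 (K(c) = 0*(c + c) = 0*(2*c) = 0)
v(-12, 4)*(0 + K(5)) = -12*(0 + 0) = -12*0 = 0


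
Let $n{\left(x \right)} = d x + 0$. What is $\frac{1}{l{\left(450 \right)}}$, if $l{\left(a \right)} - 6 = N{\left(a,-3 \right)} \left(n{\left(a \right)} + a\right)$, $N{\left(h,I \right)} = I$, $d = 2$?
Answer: $- \frac{1}{4044} \approx -0.00024728$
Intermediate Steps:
$n{\left(x \right)} = 2 x$ ($n{\left(x \right)} = 2 x + 0 = 2 x$)
$l{\left(a \right)} = 6 - 9 a$ ($l{\left(a \right)} = 6 - 3 \left(2 a + a\right) = 6 - 3 \cdot 3 a = 6 - 9 a$)
$\frac{1}{l{\left(450 \right)}} = \frac{1}{6 - 4050} = \frac{1}{-4044} = - \frac{1}{4044}$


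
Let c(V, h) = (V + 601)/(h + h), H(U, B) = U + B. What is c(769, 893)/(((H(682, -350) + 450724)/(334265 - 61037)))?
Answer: 15596765/33566084 ≈ 0.46466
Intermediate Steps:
H(U, B) = B + U
c(V, h) = (601 + V)/(2*h) (c(V, h) = (601 + V)/((2*h)) = (601 + V)*(1/(2*h)) = (601 + V)/(2*h))
c(769, 893)/(((H(682, -350) + 450724)/(334265 - 61037))) = ((½)*(601 + 769)/893)/((((-350 + 682) + 450724)/(334265 - 61037))) = ((½)*(1/893)*1370)/(((332 + 450724)/273228)) = 685/(893*((451056*(1/273228)))) = 685/(893*(37588/22769)) = (685/893)*(22769/37588) = 15596765/33566084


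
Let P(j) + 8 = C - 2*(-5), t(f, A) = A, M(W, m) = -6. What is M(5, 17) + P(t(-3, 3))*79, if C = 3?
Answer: 389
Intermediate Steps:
P(j) = 5 (P(j) = -8 + (3 - 2*(-5)) = -8 + (3 + 10) = -8 + 13 = 5)
M(5, 17) + P(t(-3, 3))*79 = -6 + 5*79 = -6 + 395 = 389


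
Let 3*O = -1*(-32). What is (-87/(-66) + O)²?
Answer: 625681/4356 ≈ 143.64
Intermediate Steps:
O = 32/3 (O = (-1*(-32))/3 = (⅓)*32 = 32/3 ≈ 10.667)
(-87/(-66) + O)² = (-87/(-66) + 32/3)² = (-87*(-1/66) + 32/3)² = (29/22 + 32/3)² = (791/66)² = 625681/4356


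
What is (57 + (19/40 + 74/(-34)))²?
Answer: 1413985609/462400 ≈ 3057.9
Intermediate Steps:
(57 + (19/40 + 74/(-34)))² = (57 + (19*(1/40) + 74*(-1/34)))² = (57 + (19/40 - 37/17))² = (57 - 1157/680)² = (37603/680)² = 1413985609/462400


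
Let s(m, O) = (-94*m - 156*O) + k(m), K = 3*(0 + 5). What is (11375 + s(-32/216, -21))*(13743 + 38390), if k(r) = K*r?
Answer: 20639089769/27 ≈ 7.6441e+8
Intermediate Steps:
K = 15 (K = 3*5 = 15)
k(r) = 15*r
s(m, O) = -156*O - 79*m (s(m, O) = (-94*m - 156*O) + 15*m = (-156*O - 94*m) + 15*m = -156*O - 79*m)
(11375 + s(-32/216, -21))*(13743 + 38390) = (11375 + (-156*(-21) - (-2528)/216))*(13743 + 38390) = (11375 + (3276 - (-2528)/216))*52133 = (11375 + (3276 - 79*(-4/27)))*52133 = (11375 + (3276 + 316/27))*52133 = (11375 + 88768/27)*52133 = (395893/27)*52133 = 20639089769/27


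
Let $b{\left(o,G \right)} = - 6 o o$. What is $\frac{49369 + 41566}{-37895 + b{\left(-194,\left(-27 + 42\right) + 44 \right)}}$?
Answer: $- \frac{90935}{263711} \approx -0.34483$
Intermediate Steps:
$b{\left(o,G \right)} = - 6 o^{2}$
$\frac{49369 + 41566}{-37895 + b{\left(-194,\left(-27 + 42\right) + 44 \right)}} = \frac{49369 + 41566}{-37895 - 6 \left(-194\right)^{2}} = \frac{90935}{-37895 - 225816} = \frac{90935}{-263711} = 90935 \left(- \frac{1}{263711}\right) = - \frac{90935}{263711}$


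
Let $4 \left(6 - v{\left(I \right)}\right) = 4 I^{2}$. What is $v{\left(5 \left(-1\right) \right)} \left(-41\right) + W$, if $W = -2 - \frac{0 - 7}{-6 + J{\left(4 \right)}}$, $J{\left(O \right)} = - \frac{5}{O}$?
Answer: $\frac{22505}{29} \approx 776.03$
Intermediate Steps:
$v{\left(I \right)} = 6 - I^{2}$ ($v{\left(I \right)} = 6 - \frac{4 I^{2}}{4} = 6 - I^{2}$)
$W = - \frac{86}{29}$ ($W = -2 - \frac{0 - 7}{-6 - \frac{5}{4}} = -2 - - \frac{7}{-6 - \frac{5}{4}} = -2 - - \frac{7}{- \frac{29}{4}} = -2 - \left(-7\right) \left(- \frac{4}{29}\right) = -2 - \frac{28}{29} = - \frac{86}{29} \approx -2.9655$)
$v{\left(5 \left(-1\right) \right)} \left(-41\right) + W = \left(6 - \left(5 \left(-1\right)\right)^{2}\right) \left(-41\right) - \frac{86}{29} = \left(6 - \left(-5\right)^{2}\right) \left(-41\right) - \frac{86}{29} = \left(6 - 25\right) \left(-41\right) - \frac{86}{29} = \left(-19\right) \left(-41\right) - \frac{86}{29} = 779 - \frac{86}{29} = \frac{22505}{29}$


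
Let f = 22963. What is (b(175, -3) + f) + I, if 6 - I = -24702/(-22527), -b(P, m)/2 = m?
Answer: 172511041/7509 ≈ 22974.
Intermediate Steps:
b(P, m) = -2*m
I = 36820/7509 (I = 6 - (-24702)/(-22527) = 6 - (-24702)*(-1)/22527 = 6 - 1*8234/7509 = 6 - 8234/7509 = 36820/7509 ≈ 4.9035)
(b(175, -3) + f) + I = (-2*(-3) + 22963) + 36820/7509 = (6 + 22963) + 36820/7509 = 22969 + 36820/7509 = 172511041/7509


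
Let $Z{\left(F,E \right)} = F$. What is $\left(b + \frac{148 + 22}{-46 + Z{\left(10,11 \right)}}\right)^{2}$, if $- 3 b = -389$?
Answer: $\frac{5058001}{324} \approx 15611.0$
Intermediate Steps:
$b = \frac{389}{3}$ ($b = \left(- \frac{1}{3}\right) \left(-389\right) = \frac{389}{3} \approx 129.67$)
$\left(b + \frac{148 + 22}{-46 + Z{\left(10,11 \right)}}\right)^{2} = \left(\frac{389}{3} + \frac{148 + 22}{-46 + 10}\right)^{2} = \left(\frac{389}{3} + \frac{170}{-36}\right)^{2} = \left(\frac{389}{3} + 170 \left(- \frac{1}{36}\right)\right)^{2} = \left(\frac{389}{3} - \frac{85}{18}\right)^{2} = \left(\frac{2249}{18}\right)^{2} = \frac{5058001}{324}$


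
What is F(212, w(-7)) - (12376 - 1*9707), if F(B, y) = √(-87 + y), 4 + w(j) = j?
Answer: -2669 + 7*I*√2 ≈ -2669.0 + 9.8995*I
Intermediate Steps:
w(j) = -4 + j
F(212, w(-7)) - (12376 - 1*9707) = √(-87 + (-4 - 7)) - (12376 - 1*9707) = √(-87 - 11) - (12376 - 9707) = √(-98) - 1*2669 = 7*I*√2 - 2669 = -2669 + 7*I*√2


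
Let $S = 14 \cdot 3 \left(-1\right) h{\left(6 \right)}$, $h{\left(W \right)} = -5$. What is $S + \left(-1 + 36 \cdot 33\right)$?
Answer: $1397$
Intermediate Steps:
$S = 210$ ($S = 14 \cdot 3 \left(-1\right) \left(-5\right) = 14 \left(-3\right) \left(-5\right) = \left(-42\right) \left(-5\right) = 210$)
$S + \left(-1 + 36 \cdot 33\right) = 210 + \left(-1 + 36 \cdot 33\right) = 210 + \left(-1 + 1188\right) = 210 + 1187 = 1397$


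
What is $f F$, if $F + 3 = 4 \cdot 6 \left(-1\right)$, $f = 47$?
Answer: $-1269$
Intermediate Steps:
$F = -27$ ($F = -3 + 4 \cdot 6 \left(-1\right) = -3 + 24 \left(-1\right) = -3 - 24 = -27$)
$f F = 47 \left(-27\right) = -1269$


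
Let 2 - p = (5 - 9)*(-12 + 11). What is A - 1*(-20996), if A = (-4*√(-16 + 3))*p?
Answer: 20996 + 8*I*√13 ≈ 20996.0 + 28.844*I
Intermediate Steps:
p = -2 (p = 2 - (5 - 9)*(-12 + 11) = 2 - (-4)*(-1) = 2 - 1*4 = 2 - 4 = -2)
A = 8*I*√13 (A = -4*√(-16 + 3)*(-2) = -4*I*√13*(-2) = 8*I*√13 ≈ 28.844*I)
A - 1*(-20996) = 8*I*√13 - 1*(-20996) = 8*I*√13 + 20996 = 20996 + 8*I*√13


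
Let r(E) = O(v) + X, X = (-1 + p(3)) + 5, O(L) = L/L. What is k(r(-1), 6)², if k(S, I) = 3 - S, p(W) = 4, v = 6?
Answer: 36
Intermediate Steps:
O(L) = 1
X = 8 (X = (-1 + 4) + 5 = 3 + 5 = 8)
r(E) = 9 (r(E) = 1 + 8 = 9)
k(r(-1), 6)² = (3 - 1*9)² = (3 - 9)² = (-6)² = 36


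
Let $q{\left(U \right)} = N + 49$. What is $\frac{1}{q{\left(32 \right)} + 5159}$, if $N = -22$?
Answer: $\frac{1}{5186} \approx 0.00019283$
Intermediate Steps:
$q{\left(U \right)} = 27$ ($q{\left(U \right)} = -22 + 49 = 27$)
$\frac{1}{q{\left(32 \right)} + 5159} = \frac{1}{27 + 5159} = \frac{1}{5186}$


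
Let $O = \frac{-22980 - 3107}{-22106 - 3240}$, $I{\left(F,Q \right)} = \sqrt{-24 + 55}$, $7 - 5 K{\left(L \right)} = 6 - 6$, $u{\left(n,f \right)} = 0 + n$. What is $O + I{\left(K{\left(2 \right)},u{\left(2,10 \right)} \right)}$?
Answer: $\frac{1373}{1334} + \sqrt{31} \approx 6.597$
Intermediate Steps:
$u{\left(n,f \right)} = n$
$K{\left(L \right)} = \frac{7}{5}$ ($K{\left(L \right)} = \frac{7}{5} - \frac{6 - 6}{5} = \frac{7}{5} - 0 = \frac{7}{5} + 0 = \frac{7}{5}$)
$I{\left(F,Q \right)} = \sqrt{31}$
$O = \frac{1373}{1334}$ ($O = - \frac{26087}{-25346} = \left(-26087\right) \left(- \frac{1}{25346}\right) = \frac{1373}{1334} \approx 1.0292$)
$O + I{\left(K{\left(2 \right)},u{\left(2,10 \right)} \right)} = \frac{1373}{1334} + \sqrt{31}$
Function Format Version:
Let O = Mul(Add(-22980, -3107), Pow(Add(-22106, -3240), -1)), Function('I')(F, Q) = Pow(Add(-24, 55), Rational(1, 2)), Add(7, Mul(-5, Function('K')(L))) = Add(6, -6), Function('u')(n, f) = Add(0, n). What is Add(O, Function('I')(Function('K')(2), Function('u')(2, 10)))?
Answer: Add(Rational(1373, 1334), Pow(31, Rational(1, 2))) ≈ 6.5970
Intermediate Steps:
Function('u')(n, f) = n
Function('K')(L) = Rational(7, 5) (Function('K')(L) = Add(Rational(7, 5), Mul(Rational(-1, 5), Add(6, -6))) = Add(Rational(7, 5), Mul(Rational(-1, 5), 0)) = Add(Rational(7, 5), 0) = Rational(7, 5))
Function('I')(F, Q) = Pow(31, Rational(1, 2))
O = Rational(1373, 1334) (O = Mul(-26087, Pow(-25346, -1)) = Mul(-26087, Rational(-1, 25346)) = Rational(1373, 1334) ≈ 1.0292)
Add(O, Function('I')(Function('K')(2), Function('u')(2, 10))) = Add(Rational(1373, 1334), Pow(31, Rational(1, 2)))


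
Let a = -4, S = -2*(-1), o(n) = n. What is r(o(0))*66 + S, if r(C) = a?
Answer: -262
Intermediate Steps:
S = 2
r(C) = -4
r(o(0))*66 + S = -4*66 + 2 = -264 + 2 = -262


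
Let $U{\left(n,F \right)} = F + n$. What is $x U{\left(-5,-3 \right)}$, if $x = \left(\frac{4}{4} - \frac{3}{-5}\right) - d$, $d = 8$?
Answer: $\frac{256}{5} \approx 51.2$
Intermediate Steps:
$x = - \frac{32}{5}$ ($x = \left(\frac{4}{4} - \frac{3}{-5}\right) - 8 = \left(4 \cdot \frac{1}{4} - - \frac{3}{5}\right) - 8 = \left(1 + \frac{3}{5}\right) - 8 = \frac{8}{5} - 8 = - \frac{32}{5} \approx -6.4$)
$x U{\left(-5,-3 \right)} = - \frac{32 \left(-3 - 5\right)}{5} = \left(- \frac{32}{5}\right) \left(-8\right) = \frac{256}{5}$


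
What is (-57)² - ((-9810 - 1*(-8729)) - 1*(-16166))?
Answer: -11836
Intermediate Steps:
(-57)² - ((-9810 - 1*(-8729)) - 1*(-16166)) = 3249 - ((-9810 + 8729) + 16166) = 3249 - (-1081 + 16166) = 3249 - 1*15085 = 3249 - 15085 = -11836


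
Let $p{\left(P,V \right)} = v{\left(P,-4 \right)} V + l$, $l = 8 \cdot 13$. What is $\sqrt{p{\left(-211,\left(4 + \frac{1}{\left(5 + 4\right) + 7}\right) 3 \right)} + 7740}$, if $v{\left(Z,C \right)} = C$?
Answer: $\frac{\sqrt{31181}}{2} \approx 88.291$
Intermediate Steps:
$l = 104$
$p{\left(P,V \right)} = 104 - 4 V$ ($p{\left(P,V \right)} = - 4 V + 104 = 104 - 4 V$)
$\sqrt{p{\left(-211,\left(4 + \frac{1}{\left(5 + 4\right) + 7}\right) 3 \right)} + 7740} = \sqrt{\left(104 - 4 \left(4 + \frac{1}{\left(5 + 4\right) + 7}\right) 3\right) + 7740} = \sqrt{\left(104 - 4 \left(4 + \frac{1}{9 + 7}\right) 3\right) + 7740} = \sqrt{\left(104 - 4 \left(4 + \frac{1}{16}\right) 3\right) + 7740} = \sqrt{\left(104 - 4 \cdot \frac{65}{16} \cdot 3\right) + 7740} = \sqrt{\left(104 - \frac{195}{4}\right) + 7740} = \sqrt{\frac{221}{4} + 7740} = \sqrt{\frac{31181}{4}} = \frac{\sqrt{31181}}{2}$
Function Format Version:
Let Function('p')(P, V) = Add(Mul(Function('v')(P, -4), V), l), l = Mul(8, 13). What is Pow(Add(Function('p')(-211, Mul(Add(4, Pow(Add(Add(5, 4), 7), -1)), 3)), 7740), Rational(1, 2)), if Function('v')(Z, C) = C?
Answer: Mul(Rational(1, 2), Pow(31181, Rational(1, 2))) ≈ 88.291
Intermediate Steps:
l = 104
Function('p')(P, V) = Add(104, Mul(-4, V)) (Function('p')(P, V) = Add(Mul(-4, V), 104) = Add(104, Mul(-4, V)))
Pow(Add(Function('p')(-211, Mul(Add(4, Pow(Add(Add(5, 4), 7), -1)), 3)), 7740), Rational(1, 2)) = Pow(Add(Add(104, Mul(-4, Mul(Add(4, Pow(Add(Add(5, 4), 7), -1)), 3))), 7740), Rational(1, 2)) = Pow(Add(Add(104, Mul(-4, Mul(Add(4, Pow(Add(9, 7), -1)), 3))), 7740), Rational(1, 2)) = Pow(Add(Add(104, Mul(-4, Mul(Add(4, Pow(16, -1)), 3))), 7740), Rational(1, 2)) = Pow(Add(Add(104, Mul(-4, Mul(Add(4, Rational(1, 16)), 3))), 7740), Rational(1, 2)) = Pow(Add(Add(104, Mul(-4, Mul(Rational(65, 16), 3))), 7740), Rational(1, 2)) = Pow(Add(Add(104, Mul(-4, Rational(195, 16))), 7740), Rational(1, 2)) = Pow(Add(Add(104, Rational(-195, 4)), 7740), Rational(1, 2)) = Pow(Add(Rational(221, 4), 7740), Rational(1, 2)) = Pow(Rational(31181, 4), Rational(1, 2)) = Mul(Rational(1, 2), Pow(31181, Rational(1, 2)))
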